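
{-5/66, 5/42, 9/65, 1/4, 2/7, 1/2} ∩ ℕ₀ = ∅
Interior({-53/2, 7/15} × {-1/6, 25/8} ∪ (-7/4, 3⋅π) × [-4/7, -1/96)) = (-7/4, 3⋅π) × (-4/7, -1/96)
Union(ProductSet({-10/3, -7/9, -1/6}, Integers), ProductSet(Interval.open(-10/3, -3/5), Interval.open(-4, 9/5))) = Union(ProductSet({-10/3, -7/9, -1/6}, Integers), ProductSet(Interval.open(-10/3, -3/5), Interval.open(-4, 9/5)))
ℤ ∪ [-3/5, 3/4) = ℤ ∪ [-3/5, 3/4)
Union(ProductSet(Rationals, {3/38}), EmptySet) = ProductSet(Rationals, {3/38})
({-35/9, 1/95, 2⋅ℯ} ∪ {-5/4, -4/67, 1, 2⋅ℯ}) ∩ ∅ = ∅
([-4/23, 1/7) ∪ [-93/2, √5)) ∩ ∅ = ∅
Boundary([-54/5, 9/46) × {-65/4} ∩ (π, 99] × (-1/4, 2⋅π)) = ∅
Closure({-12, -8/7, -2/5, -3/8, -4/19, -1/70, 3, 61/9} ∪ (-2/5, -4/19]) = {-12, -8/7, -1/70, 3, 61/9} ∪ [-2/5, -4/19]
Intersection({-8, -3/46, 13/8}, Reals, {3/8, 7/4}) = EmptySet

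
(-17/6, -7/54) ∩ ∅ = ∅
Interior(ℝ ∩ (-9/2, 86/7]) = (-9/2, 86/7)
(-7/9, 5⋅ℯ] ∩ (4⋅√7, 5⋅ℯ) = (4⋅√7, 5⋅ℯ)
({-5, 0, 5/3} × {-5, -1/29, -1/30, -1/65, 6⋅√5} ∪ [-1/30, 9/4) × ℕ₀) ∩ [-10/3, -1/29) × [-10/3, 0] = ∅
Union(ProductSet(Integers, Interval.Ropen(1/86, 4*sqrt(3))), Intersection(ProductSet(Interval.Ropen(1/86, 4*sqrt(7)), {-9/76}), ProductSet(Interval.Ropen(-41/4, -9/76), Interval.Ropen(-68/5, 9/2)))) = ProductSet(Integers, Interval.Ropen(1/86, 4*sqrt(3)))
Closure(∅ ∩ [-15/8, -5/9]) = ∅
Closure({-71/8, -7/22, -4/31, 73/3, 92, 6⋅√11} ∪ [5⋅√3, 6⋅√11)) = {-71/8, -7/22, -4/31, 73/3, 92} ∪ [5⋅√3, 6⋅√11]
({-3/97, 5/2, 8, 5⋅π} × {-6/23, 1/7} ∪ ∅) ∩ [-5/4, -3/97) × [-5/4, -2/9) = ∅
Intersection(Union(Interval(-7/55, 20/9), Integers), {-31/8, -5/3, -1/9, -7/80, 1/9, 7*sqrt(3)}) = {-1/9, -7/80, 1/9}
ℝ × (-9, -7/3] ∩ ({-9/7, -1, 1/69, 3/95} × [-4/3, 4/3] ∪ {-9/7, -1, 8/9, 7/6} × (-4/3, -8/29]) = ∅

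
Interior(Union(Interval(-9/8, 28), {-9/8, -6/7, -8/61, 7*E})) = Interval.open(-9/8, 28)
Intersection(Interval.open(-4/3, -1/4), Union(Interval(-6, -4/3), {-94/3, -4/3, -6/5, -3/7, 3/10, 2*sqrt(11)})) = {-6/5, -3/7}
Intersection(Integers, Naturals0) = Naturals0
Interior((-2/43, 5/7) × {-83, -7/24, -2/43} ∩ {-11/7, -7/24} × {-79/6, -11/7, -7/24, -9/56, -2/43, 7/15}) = ∅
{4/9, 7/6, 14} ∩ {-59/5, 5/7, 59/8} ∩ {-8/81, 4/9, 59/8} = ∅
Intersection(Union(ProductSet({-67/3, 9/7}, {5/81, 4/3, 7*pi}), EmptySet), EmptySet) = EmptySet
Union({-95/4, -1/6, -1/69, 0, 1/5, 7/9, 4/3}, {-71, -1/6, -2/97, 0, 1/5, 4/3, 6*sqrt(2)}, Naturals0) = Union({-71, -95/4, -1/6, -2/97, -1/69, 1/5, 7/9, 4/3, 6*sqrt(2)}, Naturals0)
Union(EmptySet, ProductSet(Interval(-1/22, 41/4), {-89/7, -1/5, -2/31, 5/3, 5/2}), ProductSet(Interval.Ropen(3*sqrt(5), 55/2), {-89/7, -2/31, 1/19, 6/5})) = Union(ProductSet(Interval(-1/22, 41/4), {-89/7, -1/5, -2/31, 5/3, 5/2}), ProductSet(Interval.Ropen(3*sqrt(5), 55/2), {-89/7, -2/31, 1/19, 6/5}))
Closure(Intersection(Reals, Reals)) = Reals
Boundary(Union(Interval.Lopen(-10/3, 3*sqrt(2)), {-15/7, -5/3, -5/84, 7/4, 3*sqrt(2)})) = {-10/3, 3*sqrt(2)}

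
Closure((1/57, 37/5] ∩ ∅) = ∅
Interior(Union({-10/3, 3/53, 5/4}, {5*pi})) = EmptySet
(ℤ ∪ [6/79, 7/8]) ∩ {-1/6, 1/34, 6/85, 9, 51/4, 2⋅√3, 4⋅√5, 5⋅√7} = {9}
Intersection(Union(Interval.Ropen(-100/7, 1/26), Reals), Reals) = Interval(-oo, oo)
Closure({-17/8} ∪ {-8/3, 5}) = {-8/3, -17/8, 5}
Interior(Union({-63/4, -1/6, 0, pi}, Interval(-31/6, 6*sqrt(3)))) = Interval.open(-31/6, 6*sqrt(3))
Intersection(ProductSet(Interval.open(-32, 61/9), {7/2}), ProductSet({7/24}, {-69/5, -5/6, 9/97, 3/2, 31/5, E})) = EmptySet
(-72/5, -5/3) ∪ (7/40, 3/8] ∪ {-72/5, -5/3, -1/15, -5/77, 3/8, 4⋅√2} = [-72/5, -5/3] ∪ {-1/15, -5/77, 4⋅√2} ∪ (7/40, 3/8]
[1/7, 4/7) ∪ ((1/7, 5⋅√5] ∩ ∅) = [1/7, 4/7)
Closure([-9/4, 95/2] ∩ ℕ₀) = {0, 1, …, 47}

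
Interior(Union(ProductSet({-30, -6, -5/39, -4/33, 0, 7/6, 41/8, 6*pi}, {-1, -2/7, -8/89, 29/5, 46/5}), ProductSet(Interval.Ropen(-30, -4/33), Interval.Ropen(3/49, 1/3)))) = ProductSet(Interval.open(-30, -4/33), Interval.open(3/49, 1/3))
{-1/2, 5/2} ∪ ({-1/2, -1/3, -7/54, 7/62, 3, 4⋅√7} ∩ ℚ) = {-1/2, -1/3, -7/54, 7/62, 5/2, 3}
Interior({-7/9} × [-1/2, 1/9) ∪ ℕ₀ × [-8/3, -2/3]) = ∅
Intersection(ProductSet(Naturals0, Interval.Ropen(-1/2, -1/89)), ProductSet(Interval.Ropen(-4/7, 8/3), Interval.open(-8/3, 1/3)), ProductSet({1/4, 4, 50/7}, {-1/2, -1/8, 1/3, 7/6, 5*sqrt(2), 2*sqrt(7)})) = EmptySet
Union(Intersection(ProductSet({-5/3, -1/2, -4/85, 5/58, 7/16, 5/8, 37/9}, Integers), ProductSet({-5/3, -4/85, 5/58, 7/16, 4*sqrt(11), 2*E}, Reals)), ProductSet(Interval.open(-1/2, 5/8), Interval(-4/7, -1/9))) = Union(ProductSet({-5/3, -4/85, 5/58, 7/16}, Integers), ProductSet(Interval.open(-1/2, 5/8), Interval(-4/7, -1/9)))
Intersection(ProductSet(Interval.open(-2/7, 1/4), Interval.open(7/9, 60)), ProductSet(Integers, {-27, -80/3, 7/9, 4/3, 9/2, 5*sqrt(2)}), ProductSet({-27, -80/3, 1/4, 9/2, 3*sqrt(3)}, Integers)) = EmptySet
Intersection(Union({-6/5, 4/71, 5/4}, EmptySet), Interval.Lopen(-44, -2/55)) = {-6/5}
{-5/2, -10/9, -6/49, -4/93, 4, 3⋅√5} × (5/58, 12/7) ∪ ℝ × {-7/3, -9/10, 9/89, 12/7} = (ℝ × {-7/3, -9/10, 9/89, 12/7}) ∪ ({-5/2, -10/9, -6/49, -4/93, 4, 3⋅√5} × (5/58, 12/7))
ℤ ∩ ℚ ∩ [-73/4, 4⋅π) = {-18, -17, …, 12}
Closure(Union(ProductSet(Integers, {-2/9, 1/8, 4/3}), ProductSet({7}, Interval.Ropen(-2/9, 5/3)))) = Union(ProductSet({7}, Interval(-2/9, 5/3)), ProductSet(Integers, {-2/9, 1/8, 4/3}))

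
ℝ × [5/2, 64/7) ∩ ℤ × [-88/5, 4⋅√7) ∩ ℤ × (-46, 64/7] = ℤ × [5/2, 64/7)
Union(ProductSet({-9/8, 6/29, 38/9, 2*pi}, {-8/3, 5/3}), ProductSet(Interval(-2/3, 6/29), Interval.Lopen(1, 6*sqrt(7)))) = Union(ProductSet({-9/8, 6/29, 38/9, 2*pi}, {-8/3, 5/3}), ProductSet(Interval(-2/3, 6/29), Interval.Lopen(1, 6*sqrt(7))))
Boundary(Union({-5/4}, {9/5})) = {-5/4, 9/5}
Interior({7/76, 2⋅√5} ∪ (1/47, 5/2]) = (1/47, 5/2)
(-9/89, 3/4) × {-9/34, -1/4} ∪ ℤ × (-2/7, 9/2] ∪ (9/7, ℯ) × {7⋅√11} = (ℤ × (-2/7, 9/2]) ∪ ((-9/89, 3/4) × {-9/34, -1/4}) ∪ ((9/7, ℯ) × {7⋅√11})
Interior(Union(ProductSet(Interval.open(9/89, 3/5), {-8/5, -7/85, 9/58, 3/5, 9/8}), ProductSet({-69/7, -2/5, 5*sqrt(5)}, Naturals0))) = EmptySet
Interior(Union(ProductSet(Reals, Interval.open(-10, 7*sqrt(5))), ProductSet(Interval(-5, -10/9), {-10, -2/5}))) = ProductSet(Reals, Interval.open(-10, 7*sqrt(5)))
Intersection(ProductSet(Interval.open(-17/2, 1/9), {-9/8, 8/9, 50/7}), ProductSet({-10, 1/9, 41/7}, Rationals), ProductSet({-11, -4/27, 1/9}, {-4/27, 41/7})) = EmptySet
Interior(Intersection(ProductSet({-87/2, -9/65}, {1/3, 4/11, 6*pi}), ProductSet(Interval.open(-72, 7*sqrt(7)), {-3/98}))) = EmptySet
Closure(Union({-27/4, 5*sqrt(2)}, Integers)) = Union({-27/4, 5*sqrt(2)}, Integers)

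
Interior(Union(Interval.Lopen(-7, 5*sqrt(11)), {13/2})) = Interval.open(-7, 5*sqrt(11))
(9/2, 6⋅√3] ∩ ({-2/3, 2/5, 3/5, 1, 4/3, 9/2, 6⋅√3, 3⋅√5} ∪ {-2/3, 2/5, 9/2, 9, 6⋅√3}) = {9, 6⋅√3, 3⋅√5}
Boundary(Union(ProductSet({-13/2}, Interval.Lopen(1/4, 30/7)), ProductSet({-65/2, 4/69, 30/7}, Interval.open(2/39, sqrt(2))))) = Union(ProductSet({-13/2}, Interval(1/4, 30/7)), ProductSet({-65/2, 4/69, 30/7}, Interval(2/39, sqrt(2))))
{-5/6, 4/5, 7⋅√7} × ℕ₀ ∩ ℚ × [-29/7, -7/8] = ∅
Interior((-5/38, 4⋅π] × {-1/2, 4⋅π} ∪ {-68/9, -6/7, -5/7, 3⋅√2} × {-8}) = ∅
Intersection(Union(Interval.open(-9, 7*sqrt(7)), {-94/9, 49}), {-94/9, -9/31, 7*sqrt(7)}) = {-94/9, -9/31}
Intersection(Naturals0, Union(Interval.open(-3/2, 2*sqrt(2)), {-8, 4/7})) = Range(0, 3, 1)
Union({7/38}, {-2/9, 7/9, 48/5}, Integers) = Union({-2/9, 7/38, 7/9, 48/5}, Integers)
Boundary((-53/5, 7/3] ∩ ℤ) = {-10, -9, …, 2}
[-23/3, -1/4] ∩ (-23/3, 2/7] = (-23/3, -1/4]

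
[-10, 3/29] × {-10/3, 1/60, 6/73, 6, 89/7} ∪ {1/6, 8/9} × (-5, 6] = ({1/6, 8/9} × (-5, 6]) ∪ ([-10, 3/29] × {-10/3, 1/60, 6/73, 6, 89/7})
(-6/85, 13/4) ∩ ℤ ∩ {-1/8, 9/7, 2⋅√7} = ∅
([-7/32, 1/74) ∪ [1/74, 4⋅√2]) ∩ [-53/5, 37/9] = [-7/32, 37/9]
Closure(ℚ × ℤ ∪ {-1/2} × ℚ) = (ℝ × ℤ) ∪ ({-1/2} × ℝ)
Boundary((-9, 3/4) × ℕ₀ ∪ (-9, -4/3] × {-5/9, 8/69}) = ([-9, 3/4] × ℕ₀) ∪ ([-9, -4/3] × {-5/9, 8/69})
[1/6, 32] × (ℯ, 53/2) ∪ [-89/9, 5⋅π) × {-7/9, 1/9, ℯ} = ([1/6, 32] × (ℯ, 53/2)) ∪ ([-89/9, 5⋅π) × {-7/9, 1/9, ℯ})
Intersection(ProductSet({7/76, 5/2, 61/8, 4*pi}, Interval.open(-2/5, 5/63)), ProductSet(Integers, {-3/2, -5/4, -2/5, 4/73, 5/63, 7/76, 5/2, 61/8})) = EmptySet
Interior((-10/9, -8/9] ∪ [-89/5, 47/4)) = (-89/5, 47/4)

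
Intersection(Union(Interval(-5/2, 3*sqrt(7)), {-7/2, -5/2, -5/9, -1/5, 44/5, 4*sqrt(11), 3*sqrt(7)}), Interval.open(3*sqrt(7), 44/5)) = EmptySet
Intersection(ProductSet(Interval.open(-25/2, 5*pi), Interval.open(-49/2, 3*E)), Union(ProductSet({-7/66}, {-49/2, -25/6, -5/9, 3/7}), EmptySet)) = ProductSet({-7/66}, {-25/6, -5/9, 3/7})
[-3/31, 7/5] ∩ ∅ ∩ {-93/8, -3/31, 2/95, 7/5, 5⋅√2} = ∅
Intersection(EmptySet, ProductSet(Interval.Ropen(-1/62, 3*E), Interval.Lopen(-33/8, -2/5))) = EmptySet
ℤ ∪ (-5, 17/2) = ℤ ∪ [-5, 17/2)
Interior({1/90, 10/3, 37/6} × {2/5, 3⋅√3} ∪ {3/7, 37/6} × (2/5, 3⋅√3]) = ∅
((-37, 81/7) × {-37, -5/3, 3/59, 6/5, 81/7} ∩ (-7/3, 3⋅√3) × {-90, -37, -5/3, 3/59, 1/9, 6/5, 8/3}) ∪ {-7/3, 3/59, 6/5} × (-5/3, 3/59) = ({-7/3, 3/59, 6/5} × (-5/3, 3/59)) ∪ ((-7/3, 3⋅√3) × {-37, -5/3, 3/59, 6/5})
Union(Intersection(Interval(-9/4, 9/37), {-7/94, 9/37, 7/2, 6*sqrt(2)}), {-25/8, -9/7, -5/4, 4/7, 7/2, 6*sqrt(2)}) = {-25/8, -9/7, -5/4, -7/94, 9/37, 4/7, 7/2, 6*sqrt(2)}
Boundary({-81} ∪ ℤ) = ℤ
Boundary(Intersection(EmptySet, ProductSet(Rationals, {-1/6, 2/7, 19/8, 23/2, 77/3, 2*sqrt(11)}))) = EmptySet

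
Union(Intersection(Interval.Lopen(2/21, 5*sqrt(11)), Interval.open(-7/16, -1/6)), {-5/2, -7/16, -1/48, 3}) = {-5/2, -7/16, -1/48, 3}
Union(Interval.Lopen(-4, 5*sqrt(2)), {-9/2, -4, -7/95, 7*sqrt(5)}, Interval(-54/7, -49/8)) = Union({-9/2, 7*sqrt(5)}, Interval(-54/7, -49/8), Interval(-4, 5*sqrt(2)))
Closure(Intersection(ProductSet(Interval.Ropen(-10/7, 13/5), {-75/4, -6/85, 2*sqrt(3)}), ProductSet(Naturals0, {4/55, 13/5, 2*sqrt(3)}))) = ProductSet(Range(0, 3, 1), {2*sqrt(3)})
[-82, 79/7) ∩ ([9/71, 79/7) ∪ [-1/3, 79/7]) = [-1/3, 79/7)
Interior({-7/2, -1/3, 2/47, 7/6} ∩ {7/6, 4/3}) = ∅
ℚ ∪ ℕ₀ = ℚ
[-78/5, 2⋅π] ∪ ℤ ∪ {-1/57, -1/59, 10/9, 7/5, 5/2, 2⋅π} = ℤ ∪ [-78/5, 2⋅π]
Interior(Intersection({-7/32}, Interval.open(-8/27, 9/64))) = EmptySet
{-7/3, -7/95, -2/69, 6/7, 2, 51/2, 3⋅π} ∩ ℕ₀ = {2}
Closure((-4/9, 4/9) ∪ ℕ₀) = [-4/9, 4/9] ∪ ℕ₀ ∪ (ℕ₀ \ (-4/9, 4/9))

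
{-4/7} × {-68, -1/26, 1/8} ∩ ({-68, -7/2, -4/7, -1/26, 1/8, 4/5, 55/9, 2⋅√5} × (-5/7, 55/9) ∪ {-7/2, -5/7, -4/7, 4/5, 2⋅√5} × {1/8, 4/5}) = {-4/7} × {-1/26, 1/8}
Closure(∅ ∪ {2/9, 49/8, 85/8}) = {2/9, 49/8, 85/8}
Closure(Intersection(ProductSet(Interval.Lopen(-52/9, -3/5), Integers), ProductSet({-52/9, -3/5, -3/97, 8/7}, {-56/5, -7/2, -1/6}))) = EmptySet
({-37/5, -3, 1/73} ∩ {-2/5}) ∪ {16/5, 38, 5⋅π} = {16/5, 38, 5⋅π}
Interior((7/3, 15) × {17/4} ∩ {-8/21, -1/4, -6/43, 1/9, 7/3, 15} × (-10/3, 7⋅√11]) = ∅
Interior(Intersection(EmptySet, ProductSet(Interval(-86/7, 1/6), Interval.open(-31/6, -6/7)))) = EmptySet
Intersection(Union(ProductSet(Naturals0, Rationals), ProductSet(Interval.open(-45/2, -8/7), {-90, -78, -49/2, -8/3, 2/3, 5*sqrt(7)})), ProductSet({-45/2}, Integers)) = EmptySet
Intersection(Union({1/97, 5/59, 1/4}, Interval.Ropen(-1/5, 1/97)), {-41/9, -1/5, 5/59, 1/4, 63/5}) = {-1/5, 5/59, 1/4}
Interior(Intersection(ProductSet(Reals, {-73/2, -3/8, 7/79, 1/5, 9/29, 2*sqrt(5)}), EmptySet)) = EmptySet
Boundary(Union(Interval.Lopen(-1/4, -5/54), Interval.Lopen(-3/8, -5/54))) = {-3/8, -5/54}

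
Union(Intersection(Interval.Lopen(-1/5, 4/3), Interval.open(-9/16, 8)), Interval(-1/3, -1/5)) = Interval(-1/3, 4/3)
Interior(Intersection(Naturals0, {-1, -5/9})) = EmptySet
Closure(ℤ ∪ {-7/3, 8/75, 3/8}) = ℤ ∪ {-7/3, 8/75, 3/8}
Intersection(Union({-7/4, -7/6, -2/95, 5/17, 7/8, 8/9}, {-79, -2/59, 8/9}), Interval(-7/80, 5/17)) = {-2/59, -2/95, 5/17}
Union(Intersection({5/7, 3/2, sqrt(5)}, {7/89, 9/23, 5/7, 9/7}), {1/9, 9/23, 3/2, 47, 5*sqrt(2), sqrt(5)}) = {1/9, 9/23, 5/7, 3/2, 47, 5*sqrt(2), sqrt(5)}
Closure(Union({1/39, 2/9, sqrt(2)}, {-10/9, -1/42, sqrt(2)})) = {-10/9, -1/42, 1/39, 2/9, sqrt(2)}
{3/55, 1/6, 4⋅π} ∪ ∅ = {3/55, 1/6, 4⋅π}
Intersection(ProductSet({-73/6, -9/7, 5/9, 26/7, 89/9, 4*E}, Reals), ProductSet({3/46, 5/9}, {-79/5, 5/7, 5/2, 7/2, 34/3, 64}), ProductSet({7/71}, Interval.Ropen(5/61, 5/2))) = EmptySet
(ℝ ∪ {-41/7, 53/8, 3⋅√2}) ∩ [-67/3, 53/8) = [-67/3, 53/8)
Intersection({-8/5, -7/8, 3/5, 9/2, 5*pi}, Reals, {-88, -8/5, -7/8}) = {-8/5, -7/8}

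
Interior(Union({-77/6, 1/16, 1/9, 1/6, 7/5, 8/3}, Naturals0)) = EmptySet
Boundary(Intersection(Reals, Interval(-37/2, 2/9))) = {-37/2, 2/9}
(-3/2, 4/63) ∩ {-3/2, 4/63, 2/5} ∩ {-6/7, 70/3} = ∅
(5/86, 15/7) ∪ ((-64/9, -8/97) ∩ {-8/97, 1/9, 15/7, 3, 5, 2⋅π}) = (5/86, 15/7)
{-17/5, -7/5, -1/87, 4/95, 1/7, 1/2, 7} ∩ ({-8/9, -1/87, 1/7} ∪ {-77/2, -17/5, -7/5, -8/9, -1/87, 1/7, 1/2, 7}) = {-17/5, -7/5, -1/87, 1/7, 1/2, 7}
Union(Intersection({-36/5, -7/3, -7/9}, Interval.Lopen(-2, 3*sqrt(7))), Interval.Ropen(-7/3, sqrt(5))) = Interval.Ropen(-7/3, sqrt(5))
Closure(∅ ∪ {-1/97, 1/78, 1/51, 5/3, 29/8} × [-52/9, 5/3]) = {-1/97, 1/78, 1/51, 5/3, 29/8} × [-52/9, 5/3]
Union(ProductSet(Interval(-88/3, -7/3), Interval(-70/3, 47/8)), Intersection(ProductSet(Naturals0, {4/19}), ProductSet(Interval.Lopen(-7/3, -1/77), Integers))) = ProductSet(Interval(-88/3, -7/3), Interval(-70/3, 47/8))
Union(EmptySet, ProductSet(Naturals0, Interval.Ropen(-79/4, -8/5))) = ProductSet(Naturals0, Interval.Ropen(-79/4, -8/5))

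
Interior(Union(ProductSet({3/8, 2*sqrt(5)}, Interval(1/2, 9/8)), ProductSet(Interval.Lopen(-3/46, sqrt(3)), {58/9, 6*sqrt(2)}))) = EmptySet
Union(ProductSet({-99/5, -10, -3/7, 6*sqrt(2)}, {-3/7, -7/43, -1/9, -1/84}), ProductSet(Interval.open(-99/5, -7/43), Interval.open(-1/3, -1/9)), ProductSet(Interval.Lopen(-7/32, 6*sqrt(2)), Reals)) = Union(ProductSet({-99/5, -10, -3/7, 6*sqrt(2)}, {-3/7, -7/43, -1/9, -1/84}), ProductSet(Interval.open(-99/5, -7/43), Interval.open(-1/3, -1/9)), ProductSet(Interval.Lopen(-7/32, 6*sqrt(2)), Reals))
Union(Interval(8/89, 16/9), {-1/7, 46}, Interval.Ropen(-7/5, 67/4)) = Union({46}, Interval.Ropen(-7/5, 67/4))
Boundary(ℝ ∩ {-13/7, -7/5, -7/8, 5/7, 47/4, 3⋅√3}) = {-13/7, -7/5, -7/8, 5/7, 47/4, 3⋅√3}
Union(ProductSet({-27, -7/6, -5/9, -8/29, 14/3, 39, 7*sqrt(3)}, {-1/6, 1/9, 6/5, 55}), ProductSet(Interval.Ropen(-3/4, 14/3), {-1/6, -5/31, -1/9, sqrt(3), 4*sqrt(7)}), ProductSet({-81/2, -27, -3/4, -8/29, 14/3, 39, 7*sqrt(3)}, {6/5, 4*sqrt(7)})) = Union(ProductSet({-81/2, -27, -3/4, -8/29, 14/3, 39, 7*sqrt(3)}, {6/5, 4*sqrt(7)}), ProductSet({-27, -7/6, -5/9, -8/29, 14/3, 39, 7*sqrt(3)}, {-1/6, 1/9, 6/5, 55}), ProductSet(Interval.Ropen(-3/4, 14/3), {-1/6, -5/31, -1/9, sqrt(3), 4*sqrt(7)}))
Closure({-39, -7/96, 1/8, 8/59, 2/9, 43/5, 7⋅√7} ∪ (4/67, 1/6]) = {-39, -7/96, 2/9, 43/5, 7⋅√7} ∪ [4/67, 1/6]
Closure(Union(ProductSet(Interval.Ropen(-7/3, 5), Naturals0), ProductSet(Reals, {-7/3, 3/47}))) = Union(ProductSet(Interval(-7/3, 5), Naturals0), ProductSet(Reals, {-7/3, 3/47}))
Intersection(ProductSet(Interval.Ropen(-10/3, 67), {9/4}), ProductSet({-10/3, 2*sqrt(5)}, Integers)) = EmptySet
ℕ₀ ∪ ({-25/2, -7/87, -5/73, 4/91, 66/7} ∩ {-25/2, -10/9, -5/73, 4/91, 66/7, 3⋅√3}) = {-25/2, -5/73, 4/91, 66/7} ∪ ℕ₀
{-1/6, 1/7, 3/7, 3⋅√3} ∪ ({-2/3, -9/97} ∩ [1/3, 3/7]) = {-1/6, 1/7, 3/7, 3⋅√3}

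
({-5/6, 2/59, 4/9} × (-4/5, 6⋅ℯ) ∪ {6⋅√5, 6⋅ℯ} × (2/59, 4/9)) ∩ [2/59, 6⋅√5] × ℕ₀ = {2/59, 4/9} × {0, 1, …, 16}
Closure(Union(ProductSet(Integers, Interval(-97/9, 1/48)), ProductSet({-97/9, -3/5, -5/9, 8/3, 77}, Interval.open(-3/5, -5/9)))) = Union(ProductSet({-97/9, -3/5, -5/9, 8/3, 77}, Interval(-3/5, -5/9)), ProductSet(Integers, Interval(-97/9, 1/48)))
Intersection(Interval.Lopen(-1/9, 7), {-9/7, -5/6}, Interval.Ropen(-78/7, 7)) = EmptySet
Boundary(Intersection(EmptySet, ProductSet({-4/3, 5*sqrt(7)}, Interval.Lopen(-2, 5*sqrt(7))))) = EmptySet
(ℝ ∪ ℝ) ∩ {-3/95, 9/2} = {-3/95, 9/2}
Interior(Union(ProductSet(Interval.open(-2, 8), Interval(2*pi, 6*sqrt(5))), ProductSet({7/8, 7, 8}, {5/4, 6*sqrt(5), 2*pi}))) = ProductSet(Interval.open(-2, 8), Interval.open(2*pi, 6*sqrt(5)))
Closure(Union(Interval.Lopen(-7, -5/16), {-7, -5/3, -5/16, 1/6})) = Union({1/6}, Interval(-7, -5/16))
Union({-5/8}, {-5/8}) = {-5/8}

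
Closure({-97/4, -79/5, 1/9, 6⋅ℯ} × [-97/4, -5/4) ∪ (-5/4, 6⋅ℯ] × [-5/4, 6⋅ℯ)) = ({-5/4, 6⋅ℯ} × [-5/4, 6⋅ℯ]) ∪ ({-97/4, -79/5, 1/9, 6⋅ℯ} × [-97/4, -5/4]) ∪ ([-5/4, 6⋅ℯ] × {-5/4, 6⋅ℯ}) ∪ ((-5/4, 6⋅ℯ] × [-5/4, 6⋅ℯ))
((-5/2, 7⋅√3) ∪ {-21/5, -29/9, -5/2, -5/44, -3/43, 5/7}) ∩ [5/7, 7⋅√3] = [5/7, 7⋅√3)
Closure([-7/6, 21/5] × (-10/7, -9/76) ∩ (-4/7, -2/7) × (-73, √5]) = ({-4/7, -2/7} × [-10/7, -9/76]) ∪ ([-4/7, -2/7] × {-10/7, -9/76}) ∪ ((-4/7, -2/7) × (-10/7, -9/76))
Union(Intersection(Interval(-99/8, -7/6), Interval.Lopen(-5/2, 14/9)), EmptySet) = Interval.Lopen(-5/2, -7/6)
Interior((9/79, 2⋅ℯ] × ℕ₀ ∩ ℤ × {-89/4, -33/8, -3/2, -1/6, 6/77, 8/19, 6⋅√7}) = ∅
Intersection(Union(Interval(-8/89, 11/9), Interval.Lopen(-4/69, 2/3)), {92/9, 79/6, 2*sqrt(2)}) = EmptySet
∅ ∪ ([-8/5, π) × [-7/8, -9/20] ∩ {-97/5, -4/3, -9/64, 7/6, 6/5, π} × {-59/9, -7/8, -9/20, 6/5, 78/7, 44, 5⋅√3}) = {-4/3, -9/64, 7/6, 6/5} × {-7/8, -9/20}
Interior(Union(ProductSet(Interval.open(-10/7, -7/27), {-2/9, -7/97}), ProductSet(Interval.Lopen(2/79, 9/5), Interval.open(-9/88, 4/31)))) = ProductSet(Interval.open(2/79, 9/5), Interval.open(-9/88, 4/31))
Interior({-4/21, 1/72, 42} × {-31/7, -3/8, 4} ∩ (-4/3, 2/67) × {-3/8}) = ∅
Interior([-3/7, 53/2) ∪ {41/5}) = (-3/7, 53/2)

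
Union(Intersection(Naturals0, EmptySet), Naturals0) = Naturals0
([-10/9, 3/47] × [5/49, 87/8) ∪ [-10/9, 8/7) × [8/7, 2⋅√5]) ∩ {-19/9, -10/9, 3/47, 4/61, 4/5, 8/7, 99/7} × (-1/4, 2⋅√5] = ({-10/9, 3/47} × [5/49, 2⋅√5]) ∪ ({-10/9, 3/47, 4/61, 4/5} × [8/7, 2⋅√5])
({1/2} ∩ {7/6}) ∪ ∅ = ∅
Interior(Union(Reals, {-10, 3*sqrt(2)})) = Reals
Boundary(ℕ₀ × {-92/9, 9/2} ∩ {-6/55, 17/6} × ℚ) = ∅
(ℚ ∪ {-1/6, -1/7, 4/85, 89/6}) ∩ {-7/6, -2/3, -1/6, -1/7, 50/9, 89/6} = {-7/6, -2/3, -1/6, -1/7, 50/9, 89/6}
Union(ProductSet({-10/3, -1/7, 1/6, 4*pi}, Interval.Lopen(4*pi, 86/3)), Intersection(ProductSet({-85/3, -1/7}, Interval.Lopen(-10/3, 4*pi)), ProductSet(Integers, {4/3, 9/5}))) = ProductSet({-10/3, -1/7, 1/6, 4*pi}, Interval.Lopen(4*pi, 86/3))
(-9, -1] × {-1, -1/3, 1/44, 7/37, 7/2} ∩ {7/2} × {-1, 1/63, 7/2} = ∅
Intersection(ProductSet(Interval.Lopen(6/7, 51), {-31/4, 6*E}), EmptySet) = EmptySet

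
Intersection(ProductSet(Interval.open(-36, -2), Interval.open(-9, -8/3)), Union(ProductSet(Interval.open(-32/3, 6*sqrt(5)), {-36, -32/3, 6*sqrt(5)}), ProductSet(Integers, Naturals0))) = EmptySet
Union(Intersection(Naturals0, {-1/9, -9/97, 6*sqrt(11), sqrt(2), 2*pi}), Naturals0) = Naturals0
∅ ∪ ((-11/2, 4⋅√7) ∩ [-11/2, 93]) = (-11/2, 4⋅√7)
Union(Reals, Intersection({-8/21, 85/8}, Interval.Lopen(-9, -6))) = Reals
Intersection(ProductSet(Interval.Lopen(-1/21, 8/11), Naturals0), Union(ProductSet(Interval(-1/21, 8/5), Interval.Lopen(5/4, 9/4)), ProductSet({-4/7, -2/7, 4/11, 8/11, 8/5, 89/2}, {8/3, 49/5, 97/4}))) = ProductSet(Interval.Lopen(-1/21, 8/11), Range(2, 3, 1))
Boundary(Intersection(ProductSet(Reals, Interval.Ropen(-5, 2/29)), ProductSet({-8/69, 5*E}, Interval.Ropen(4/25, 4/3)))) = EmptySet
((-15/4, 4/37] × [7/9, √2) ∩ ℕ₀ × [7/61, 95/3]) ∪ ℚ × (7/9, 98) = (ℚ × (7/9, 98)) ∪ ({0} × [7/9, √2))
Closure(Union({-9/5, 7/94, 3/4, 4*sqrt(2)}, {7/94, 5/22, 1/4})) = {-9/5, 7/94, 5/22, 1/4, 3/4, 4*sqrt(2)}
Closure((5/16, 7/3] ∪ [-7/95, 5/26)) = [-7/95, 5/26] ∪ [5/16, 7/3]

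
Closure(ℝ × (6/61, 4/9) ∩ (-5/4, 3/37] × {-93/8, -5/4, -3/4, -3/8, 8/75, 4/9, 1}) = [-5/4, 3/37] × {8/75}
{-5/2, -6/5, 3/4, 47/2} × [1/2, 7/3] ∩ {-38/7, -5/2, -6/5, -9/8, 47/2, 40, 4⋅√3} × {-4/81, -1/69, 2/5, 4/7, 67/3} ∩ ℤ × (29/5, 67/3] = ∅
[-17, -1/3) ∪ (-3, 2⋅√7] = [-17, 2⋅√7]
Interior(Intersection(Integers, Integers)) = EmptySet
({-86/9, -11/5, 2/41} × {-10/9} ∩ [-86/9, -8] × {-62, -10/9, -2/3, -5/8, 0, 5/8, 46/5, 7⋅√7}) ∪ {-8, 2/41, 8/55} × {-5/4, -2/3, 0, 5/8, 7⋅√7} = ({-86/9} × {-10/9}) ∪ ({-8, 2/41, 8/55} × {-5/4, -2/3, 0, 5/8, 7⋅√7})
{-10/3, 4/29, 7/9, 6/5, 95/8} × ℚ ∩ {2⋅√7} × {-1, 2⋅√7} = ∅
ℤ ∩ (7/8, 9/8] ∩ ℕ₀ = {1}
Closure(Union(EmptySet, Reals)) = Reals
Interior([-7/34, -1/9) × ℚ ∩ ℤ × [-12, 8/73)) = ∅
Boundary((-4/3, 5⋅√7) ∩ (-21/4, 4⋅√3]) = {-4/3, 4⋅√3}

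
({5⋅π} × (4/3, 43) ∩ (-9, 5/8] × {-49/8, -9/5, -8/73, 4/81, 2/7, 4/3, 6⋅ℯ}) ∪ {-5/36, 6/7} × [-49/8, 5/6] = {-5/36, 6/7} × [-49/8, 5/6]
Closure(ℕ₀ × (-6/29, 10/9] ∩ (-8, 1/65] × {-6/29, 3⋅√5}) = ∅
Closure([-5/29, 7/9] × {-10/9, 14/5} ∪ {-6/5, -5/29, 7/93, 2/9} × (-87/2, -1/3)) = ([-5/29, 7/9] × {-10/9, 14/5}) ∪ ({-6/5, -5/29, 7/93, 2/9} × [-87/2, -1/3])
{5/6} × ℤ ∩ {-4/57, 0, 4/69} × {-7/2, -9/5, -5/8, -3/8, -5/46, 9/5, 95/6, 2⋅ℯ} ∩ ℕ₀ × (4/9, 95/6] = ∅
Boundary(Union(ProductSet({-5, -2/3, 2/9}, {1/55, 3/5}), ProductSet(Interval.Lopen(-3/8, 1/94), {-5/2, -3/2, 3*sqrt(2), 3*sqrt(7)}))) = Union(ProductSet({-5, -2/3, 2/9}, {1/55, 3/5}), ProductSet(Interval(-3/8, 1/94), {-5/2, -3/2, 3*sqrt(2), 3*sqrt(7)}))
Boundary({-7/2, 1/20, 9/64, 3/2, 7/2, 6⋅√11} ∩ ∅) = ∅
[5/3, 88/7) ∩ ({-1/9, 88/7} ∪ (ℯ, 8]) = (ℯ, 8]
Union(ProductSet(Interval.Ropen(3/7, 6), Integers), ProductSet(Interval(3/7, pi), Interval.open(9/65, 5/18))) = Union(ProductSet(Interval.Ropen(3/7, 6), Integers), ProductSet(Interval(3/7, pi), Interval.open(9/65, 5/18)))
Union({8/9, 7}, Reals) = Reals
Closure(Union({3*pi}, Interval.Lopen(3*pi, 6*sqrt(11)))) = Interval(3*pi, 6*sqrt(11))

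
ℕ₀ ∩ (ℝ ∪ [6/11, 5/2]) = ℕ₀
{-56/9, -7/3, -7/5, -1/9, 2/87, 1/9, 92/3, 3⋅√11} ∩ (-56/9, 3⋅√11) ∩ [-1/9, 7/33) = {-1/9, 2/87, 1/9}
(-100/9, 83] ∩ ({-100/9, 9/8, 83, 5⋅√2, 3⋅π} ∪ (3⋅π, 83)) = {9/8, 5⋅√2} ∪ [3⋅π, 83]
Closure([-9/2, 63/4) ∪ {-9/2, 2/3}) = [-9/2, 63/4]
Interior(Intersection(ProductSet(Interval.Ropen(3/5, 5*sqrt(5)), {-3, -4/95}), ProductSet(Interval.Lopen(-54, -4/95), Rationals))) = EmptySet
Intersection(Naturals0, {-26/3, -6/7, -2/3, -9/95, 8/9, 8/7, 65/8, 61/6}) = EmptySet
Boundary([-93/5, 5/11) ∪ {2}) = {-93/5, 5/11, 2}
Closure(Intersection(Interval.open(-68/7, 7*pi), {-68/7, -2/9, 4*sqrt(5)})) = {-2/9, 4*sqrt(5)}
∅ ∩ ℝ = ∅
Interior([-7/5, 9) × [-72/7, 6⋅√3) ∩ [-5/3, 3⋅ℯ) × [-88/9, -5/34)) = (-7/5, 3⋅ℯ) × (-88/9, -5/34)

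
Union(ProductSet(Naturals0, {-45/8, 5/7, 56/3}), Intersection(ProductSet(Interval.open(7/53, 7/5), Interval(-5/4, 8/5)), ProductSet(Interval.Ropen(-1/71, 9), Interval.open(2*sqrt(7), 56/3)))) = ProductSet(Naturals0, {-45/8, 5/7, 56/3})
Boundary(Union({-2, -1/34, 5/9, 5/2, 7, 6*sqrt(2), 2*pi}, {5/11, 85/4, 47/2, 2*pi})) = {-2, -1/34, 5/11, 5/9, 5/2, 7, 85/4, 47/2, 6*sqrt(2), 2*pi}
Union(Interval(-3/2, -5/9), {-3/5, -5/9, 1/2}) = Union({1/2}, Interval(-3/2, -5/9))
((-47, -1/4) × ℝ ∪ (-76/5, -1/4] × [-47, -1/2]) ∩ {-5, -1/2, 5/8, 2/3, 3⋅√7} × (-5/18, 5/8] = {-5, -1/2} × (-5/18, 5/8]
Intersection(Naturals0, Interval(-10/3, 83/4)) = Range(0, 21, 1)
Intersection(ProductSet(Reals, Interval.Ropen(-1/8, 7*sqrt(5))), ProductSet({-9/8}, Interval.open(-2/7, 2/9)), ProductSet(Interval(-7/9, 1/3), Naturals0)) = EmptySet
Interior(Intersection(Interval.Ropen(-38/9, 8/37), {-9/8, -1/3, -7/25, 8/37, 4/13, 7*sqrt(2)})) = EmptySet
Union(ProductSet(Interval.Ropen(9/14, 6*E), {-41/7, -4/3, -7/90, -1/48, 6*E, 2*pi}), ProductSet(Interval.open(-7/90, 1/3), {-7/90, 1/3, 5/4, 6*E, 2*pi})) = Union(ProductSet(Interval.open(-7/90, 1/3), {-7/90, 1/3, 5/4, 6*E, 2*pi}), ProductSet(Interval.Ropen(9/14, 6*E), {-41/7, -4/3, -7/90, -1/48, 6*E, 2*pi}))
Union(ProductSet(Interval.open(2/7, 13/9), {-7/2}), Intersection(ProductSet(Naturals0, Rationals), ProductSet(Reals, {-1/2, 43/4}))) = Union(ProductSet(Interval.open(2/7, 13/9), {-7/2}), ProductSet(Naturals0, {-1/2, 43/4}))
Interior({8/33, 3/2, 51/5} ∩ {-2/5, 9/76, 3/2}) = ∅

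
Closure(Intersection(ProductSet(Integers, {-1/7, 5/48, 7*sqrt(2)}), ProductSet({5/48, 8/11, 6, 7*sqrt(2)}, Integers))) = EmptySet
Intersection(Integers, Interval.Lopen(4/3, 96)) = Range(2, 97, 1)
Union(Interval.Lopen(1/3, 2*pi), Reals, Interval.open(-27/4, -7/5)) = Interval(-oo, oo)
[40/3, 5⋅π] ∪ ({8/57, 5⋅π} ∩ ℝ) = {8/57} ∪ [40/3, 5⋅π]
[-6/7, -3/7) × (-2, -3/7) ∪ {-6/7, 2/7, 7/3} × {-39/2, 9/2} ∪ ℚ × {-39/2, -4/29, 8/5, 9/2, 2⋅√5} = ([-6/7, -3/7) × (-2, -3/7)) ∪ (ℚ × {-39/2, -4/29, 8/5, 9/2, 2⋅√5})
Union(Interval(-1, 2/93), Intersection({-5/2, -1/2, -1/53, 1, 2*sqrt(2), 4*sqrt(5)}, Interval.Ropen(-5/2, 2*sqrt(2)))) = Union({-5/2, 1}, Interval(-1, 2/93))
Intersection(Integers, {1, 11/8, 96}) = {1, 96}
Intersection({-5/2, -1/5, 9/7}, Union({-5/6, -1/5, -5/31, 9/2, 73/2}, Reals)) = {-5/2, -1/5, 9/7}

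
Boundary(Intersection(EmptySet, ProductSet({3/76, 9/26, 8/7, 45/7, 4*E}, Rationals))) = EmptySet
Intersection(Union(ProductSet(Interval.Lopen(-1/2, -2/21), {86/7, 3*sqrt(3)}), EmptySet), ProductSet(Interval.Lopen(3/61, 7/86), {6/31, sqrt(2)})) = EmptySet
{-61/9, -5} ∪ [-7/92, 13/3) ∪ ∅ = {-61/9, -5} ∪ [-7/92, 13/3)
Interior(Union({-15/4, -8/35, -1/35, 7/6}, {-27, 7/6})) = EmptySet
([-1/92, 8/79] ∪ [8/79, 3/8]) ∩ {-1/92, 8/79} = {-1/92, 8/79}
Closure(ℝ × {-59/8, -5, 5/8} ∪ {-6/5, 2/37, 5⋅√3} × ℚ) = (ℝ × {-59/8, -5, 5/8}) ∪ ({-6/5, 2/37, 5⋅√3} × ℝ)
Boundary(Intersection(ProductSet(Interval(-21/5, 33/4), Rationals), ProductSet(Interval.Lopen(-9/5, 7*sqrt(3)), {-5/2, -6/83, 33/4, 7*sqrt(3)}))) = ProductSet(Interval(-9/5, 33/4), {-5/2, -6/83, 33/4})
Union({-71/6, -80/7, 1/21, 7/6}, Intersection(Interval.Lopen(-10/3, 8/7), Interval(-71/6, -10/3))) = {-71/6, -80/7, 1/21, 7/6}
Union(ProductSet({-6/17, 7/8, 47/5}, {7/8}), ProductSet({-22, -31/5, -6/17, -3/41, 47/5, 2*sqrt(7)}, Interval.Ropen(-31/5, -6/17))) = Union(ProductSet({-6/17, 7/8, 47/5}, {7/8}), ProductSet({-22, -31/5, -6/17, -3/41, 47/5, 2*sqrt(7)}, Interval.Ropen(-31/5, -6/17)))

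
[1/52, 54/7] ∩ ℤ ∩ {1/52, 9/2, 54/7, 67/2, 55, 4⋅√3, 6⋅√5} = ∅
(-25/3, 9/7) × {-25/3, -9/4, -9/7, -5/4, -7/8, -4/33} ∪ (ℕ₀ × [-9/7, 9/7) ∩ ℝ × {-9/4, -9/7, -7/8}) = (ℕ₀ × {-9/7, -7/8}) ∪ ((-25/3, 9/7) × {-25/3, -9/4, -9/7, -5/4, -7/8, -4/33})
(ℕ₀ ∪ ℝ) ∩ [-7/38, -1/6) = [-7/38, -1/6)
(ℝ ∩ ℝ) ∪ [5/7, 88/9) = (-∞, ∞)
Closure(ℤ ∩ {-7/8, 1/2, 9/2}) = ∅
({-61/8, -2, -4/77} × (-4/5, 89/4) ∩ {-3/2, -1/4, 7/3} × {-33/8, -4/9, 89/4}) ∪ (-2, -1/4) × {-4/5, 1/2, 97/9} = (-2, -1/4) × {-4/5, 1/2, 97/9}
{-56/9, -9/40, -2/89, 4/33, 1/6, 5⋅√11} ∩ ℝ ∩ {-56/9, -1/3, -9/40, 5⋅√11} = {-56/9, -9/40, 5⋅√11}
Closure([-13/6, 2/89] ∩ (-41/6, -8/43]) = [-13/6, -8/43]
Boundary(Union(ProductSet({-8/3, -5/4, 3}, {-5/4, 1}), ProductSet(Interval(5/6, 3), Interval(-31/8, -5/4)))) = Union(ProductSet({5/6, 3}, Interval(-31/8, -5/4)), ProductSet({-8/3, -5/4, 3}, {-5/4, 1}), ProductSet(Interval(5/6, 3), {-31/8, -5/4}))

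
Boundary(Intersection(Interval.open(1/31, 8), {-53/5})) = EmptySet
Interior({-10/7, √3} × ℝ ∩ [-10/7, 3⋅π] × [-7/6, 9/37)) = ∅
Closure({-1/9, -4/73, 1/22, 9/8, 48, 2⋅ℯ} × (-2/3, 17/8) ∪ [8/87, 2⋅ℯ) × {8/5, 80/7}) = ([8/87, 2⋅ℯ] × {8/5, 80/7}) ∪ ({-1/9, -4/73, 1/22, 9/8, 48, 2⋅ℯ} × [-2/3, 17/8])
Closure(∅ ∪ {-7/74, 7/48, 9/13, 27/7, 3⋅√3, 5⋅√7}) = {-7/74, 7/48, 9/13, 27/7, 3⋅√3, 5⋅√7}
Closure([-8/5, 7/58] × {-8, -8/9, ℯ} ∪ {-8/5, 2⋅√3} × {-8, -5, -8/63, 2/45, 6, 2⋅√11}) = ([-8/5, 7/58] × {-8, -8/9, ℯ}) ∪ ({-8/5, 2⋅√3} × {-8, -5, -8/63, 2/45, 6, 2⋅√11})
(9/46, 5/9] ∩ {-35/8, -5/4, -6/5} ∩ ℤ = ∅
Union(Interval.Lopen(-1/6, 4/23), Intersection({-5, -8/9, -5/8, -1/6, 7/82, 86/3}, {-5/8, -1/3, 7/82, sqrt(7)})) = Union({-5/8}, Interval.Lopen(-1/6, 4/23))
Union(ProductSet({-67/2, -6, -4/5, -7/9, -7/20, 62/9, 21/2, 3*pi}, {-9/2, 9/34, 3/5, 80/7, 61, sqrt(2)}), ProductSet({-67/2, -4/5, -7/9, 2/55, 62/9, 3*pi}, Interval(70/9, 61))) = Union(ProductSet({-67/2, -4/5, -7/9, 2/55, 62/9, 3*pi}, Interval(70/9, 61)), ProductSet({-67/2, -6, -4/5, -7/9, -7/20, 62/9, 21/2, 3*pi}, {-9/2, 9/34, 3/5, 80/7, 61, sqrt(2)}))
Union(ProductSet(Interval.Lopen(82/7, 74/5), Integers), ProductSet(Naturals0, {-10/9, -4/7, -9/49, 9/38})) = Union(ProductSet(Interval.Lopen(82/7, 74/5), Integers), ProductSet(Naturals0, {-10/9, -4/7, -9/49, 9/38}))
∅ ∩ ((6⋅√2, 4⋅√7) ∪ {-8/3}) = ∅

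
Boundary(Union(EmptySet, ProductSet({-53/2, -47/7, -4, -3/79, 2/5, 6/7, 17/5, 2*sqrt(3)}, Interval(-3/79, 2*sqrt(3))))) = ProductSet({-53/2, -47/7, -4, -3/79, 2/5, 6/7, 17/5, 2*sqrt(3)}, Interval(-3/79, 2*sqrt(3)))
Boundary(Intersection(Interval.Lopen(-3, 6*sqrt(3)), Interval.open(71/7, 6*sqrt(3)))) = {71/7, 6*sqrt(3)}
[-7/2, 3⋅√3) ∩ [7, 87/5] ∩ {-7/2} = ∅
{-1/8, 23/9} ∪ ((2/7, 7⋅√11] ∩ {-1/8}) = {-1/8, 23/9}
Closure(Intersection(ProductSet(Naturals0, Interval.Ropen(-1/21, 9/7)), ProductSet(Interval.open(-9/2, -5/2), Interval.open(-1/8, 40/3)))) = EmptySet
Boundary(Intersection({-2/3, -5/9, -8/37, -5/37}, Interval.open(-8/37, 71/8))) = {-5/37}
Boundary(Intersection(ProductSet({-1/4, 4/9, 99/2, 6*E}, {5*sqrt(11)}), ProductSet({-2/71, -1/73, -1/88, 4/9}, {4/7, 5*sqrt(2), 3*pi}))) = EmptySet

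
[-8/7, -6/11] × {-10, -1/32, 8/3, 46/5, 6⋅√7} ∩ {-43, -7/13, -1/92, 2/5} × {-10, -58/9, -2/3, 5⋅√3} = ∅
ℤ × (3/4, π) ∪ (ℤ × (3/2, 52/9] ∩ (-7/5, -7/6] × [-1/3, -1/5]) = ℤ × (3/4, π)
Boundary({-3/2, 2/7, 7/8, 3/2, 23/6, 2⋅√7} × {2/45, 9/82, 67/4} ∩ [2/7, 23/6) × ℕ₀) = ∅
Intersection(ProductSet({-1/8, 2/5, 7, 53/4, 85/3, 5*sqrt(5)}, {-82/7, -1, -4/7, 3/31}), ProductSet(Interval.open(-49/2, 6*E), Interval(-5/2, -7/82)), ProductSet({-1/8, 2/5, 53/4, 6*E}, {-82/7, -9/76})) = EmptySet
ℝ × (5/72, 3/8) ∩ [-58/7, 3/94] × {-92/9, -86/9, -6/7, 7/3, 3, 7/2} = ∅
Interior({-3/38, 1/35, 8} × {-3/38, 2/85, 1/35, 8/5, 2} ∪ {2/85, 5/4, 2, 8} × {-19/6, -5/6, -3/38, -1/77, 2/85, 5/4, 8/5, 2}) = ∅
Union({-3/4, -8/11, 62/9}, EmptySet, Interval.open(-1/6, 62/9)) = Union({-3/4, -8/11}, Interval.Lopen(-1/6, 62/9))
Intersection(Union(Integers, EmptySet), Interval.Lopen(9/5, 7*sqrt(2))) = Range(2, 10, 1)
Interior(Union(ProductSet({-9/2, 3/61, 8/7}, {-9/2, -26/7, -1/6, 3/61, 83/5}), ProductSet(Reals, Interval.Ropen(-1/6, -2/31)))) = ProductSet(Reals, Interval.open(-1/6, -2/31))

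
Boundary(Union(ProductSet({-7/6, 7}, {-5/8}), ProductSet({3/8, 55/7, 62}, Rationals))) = Union(ProductSet({-7/6, 7}, {-5/8}), ProductSet({3/8, 55/7, 62}, Reals))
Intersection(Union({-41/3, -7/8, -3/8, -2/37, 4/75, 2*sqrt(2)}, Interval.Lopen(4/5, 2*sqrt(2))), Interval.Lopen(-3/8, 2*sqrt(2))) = Union({-2/37, 4/75}, Interval.Lopen(4/5, 2*sqrt(2)))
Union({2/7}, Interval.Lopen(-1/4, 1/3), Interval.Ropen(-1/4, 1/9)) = Interval(-1/4, 1/3)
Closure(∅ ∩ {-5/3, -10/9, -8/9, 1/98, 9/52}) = ∅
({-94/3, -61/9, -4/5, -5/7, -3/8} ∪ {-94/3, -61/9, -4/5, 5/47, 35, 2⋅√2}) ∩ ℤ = {35}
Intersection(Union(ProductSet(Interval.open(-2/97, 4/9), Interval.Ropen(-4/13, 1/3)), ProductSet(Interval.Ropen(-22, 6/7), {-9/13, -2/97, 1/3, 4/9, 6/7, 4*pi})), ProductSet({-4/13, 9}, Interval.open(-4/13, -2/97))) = EmptySet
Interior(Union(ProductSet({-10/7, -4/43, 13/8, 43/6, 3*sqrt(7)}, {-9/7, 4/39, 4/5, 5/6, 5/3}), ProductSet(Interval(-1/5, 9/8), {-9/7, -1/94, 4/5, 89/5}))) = EmptySet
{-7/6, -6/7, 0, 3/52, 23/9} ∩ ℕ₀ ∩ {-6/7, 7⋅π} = ∅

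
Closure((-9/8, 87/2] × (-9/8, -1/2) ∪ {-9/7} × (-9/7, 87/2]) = ({-9/7} × [-9/7, 87/2]) ∪ ({-9/8, 87/2} × [-9/8, -1/2]) ∪ ([-9/8, 87/2] × {-9/8, -1/2}) ∪ ((-9/8, 87/2] × (-9/8, -1/2))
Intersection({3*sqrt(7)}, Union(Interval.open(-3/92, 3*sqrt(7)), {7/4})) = EmptySet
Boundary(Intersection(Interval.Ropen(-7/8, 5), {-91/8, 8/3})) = {8/3}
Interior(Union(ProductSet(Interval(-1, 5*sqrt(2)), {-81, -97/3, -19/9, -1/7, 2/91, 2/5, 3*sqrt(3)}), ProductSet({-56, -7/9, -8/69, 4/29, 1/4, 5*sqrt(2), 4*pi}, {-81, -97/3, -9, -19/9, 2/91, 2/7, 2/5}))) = EmptySet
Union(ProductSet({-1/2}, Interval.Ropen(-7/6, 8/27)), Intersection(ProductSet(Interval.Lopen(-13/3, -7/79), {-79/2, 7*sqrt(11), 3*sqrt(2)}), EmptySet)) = ProductSet({-1/2}, Interval.Ropen(-7/6, 8/27))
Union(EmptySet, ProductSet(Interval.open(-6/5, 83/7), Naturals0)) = ProductSet(Interval.open(-6/5, 83/7), Naturals0)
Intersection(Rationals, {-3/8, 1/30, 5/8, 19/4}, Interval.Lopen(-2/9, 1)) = {1/30, 5/8}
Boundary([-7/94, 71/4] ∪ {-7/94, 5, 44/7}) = {-7/94, 71/4}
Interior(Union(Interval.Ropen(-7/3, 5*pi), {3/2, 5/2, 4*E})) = Interval.open(-7/3, 5*pi)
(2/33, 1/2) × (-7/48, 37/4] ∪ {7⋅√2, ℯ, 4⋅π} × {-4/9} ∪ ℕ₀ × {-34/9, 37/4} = (ℕ₀ × {-34/9, 37/4}) ∪ ((2/33, 1/2) × (-7/48, 37/4]) ∪ ({7⋅√2, ℯ, 4⋅π} × {-4/9})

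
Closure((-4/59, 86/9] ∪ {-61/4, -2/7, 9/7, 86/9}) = {-61/4, -2/7} ∪ [-4/59, 86/9]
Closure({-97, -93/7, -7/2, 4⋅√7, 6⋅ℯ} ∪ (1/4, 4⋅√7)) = {-97, -93/7, -7/2, 6⋅ℯ} ∪ [1/4, 4⋅√7]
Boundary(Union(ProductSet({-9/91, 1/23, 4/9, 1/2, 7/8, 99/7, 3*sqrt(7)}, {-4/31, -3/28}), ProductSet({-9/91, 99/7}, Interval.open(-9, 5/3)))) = Union(ProductSet({-9/91, 99/7}, Interval(-9, 5/3)), ProductSet({-9/91, 1/23, 4/9, 1/2, 7/8, 99/7, 3*sqrt(7)}, {-4/31, -3/28}))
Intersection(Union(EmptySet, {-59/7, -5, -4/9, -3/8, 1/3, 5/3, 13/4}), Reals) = {-59/7, -5, -4/9, -3/8, 1/3, 5/3, 13/4}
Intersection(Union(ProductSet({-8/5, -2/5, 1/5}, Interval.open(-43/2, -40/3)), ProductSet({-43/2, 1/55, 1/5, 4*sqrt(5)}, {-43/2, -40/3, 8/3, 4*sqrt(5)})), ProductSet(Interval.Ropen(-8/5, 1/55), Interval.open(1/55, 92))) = EmptySet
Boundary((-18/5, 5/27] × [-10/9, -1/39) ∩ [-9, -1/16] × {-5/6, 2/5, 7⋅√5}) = [-18/5, -1/16] × {-5/6}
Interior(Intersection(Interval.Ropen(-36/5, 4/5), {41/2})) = EmptySet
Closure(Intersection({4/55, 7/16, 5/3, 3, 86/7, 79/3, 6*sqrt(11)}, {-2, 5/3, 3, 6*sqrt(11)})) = {5/3, 3, 6*sqrt(11)}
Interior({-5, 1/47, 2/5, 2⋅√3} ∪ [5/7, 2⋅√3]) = (5/7, 2⋅√3)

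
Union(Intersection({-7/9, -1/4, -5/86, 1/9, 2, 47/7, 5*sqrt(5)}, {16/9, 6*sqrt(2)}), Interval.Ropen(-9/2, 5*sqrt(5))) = Interval.Ropen(-9/2, 5*sqrt(5))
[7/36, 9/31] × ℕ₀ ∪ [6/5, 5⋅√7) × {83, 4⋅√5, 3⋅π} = ([7/36, 9/31] × ℕ₀) ∪ ([6/5, 5⋅√7) × {83, 4⋅√5, 3⋅π})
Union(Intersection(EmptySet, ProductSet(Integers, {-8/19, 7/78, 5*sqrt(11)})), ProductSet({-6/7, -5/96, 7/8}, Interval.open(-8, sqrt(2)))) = ProductSet({-6/7, -5/96, 7/8}, Interval.open(-8, sqrt(2)))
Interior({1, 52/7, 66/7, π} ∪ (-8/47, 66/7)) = (-8/47, 66/7)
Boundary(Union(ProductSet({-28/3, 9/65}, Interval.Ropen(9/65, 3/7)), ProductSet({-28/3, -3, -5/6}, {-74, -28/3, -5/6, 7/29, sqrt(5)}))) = Union(ProductSet({-28/3, 9/65}, Interval(9/65, 3/7)), ProductSet({-28/3, -3, -5/6}, {-74, -28/3, -5/6, 7/29, sqrt(5)}))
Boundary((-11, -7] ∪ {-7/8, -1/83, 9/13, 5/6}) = {-11, -7, -7/8, -1/83, 9/13, 5/6}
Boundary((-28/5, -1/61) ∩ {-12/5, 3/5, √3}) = {-12/5}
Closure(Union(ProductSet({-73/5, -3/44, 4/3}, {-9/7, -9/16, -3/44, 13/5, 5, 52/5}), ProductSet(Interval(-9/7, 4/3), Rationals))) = Union(ProductSet({-73/5, -3/44, 4/3}, {-9/7, -9/16, -3/44, 13/5, 5, 52/5}), ProductSet(Interval(-9/7, 4/3), Reals))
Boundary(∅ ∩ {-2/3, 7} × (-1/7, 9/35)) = ∅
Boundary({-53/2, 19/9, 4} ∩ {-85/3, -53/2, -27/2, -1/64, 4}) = {-53/2, 4}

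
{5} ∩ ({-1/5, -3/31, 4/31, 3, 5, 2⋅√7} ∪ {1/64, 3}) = {5}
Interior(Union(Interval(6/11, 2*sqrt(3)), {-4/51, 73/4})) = Interval.open(6/11, 2*sqrt(3))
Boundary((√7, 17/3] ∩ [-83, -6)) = ∅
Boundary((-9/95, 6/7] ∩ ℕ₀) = {0}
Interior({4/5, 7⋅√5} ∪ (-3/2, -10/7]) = (-3/2, -10/7)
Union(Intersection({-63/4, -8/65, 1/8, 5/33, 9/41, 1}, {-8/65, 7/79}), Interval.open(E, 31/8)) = Union({-8/65}, Interval.open(E, 31/8))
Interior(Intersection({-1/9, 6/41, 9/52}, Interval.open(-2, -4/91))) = EmptySet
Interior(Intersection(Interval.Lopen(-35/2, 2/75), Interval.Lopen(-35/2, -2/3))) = Interval.open(-35/2, -2/3)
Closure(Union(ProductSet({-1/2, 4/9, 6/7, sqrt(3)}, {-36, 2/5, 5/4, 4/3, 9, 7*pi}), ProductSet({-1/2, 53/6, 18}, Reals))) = Union(ProductSet({-1/2, 53/6, 18}, Reals), ProductSet({-1/2, 4/9, 6/7, sqrt(3)}, {-36, 2/5, 5/4, 4/3, 9, 7*pi}))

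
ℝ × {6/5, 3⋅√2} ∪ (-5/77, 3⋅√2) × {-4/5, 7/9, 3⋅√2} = (ℝ × {6/5, 3⋅√2}) ∪ ((-5/77, 3⋅√2) × {-4/5, 7/9, 3⋅√2})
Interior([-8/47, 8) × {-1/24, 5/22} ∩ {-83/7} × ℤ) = ∅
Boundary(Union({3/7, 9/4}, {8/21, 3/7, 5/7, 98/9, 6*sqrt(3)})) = {8/21, 3/7, 5/7, 9/4, 98/9, 6*sqrt(3)}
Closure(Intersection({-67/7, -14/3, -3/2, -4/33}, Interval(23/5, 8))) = EmptySet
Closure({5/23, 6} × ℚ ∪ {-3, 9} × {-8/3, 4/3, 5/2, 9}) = ({5/23, 6} × ℝ) ∪ ({-3, 9} × {-8/3, 4/3, 5/2, 9})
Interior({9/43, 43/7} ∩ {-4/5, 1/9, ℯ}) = ∅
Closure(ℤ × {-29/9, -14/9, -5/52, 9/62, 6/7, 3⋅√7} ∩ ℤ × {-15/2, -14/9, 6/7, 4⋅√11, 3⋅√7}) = ℤ × {-14/9, 6/7, 3⋅√7}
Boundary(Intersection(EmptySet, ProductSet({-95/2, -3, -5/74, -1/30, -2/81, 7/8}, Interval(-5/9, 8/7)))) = EmptySet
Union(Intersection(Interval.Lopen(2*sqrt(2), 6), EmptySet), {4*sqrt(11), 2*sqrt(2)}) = {4*sqrt(11), 2*sqrt(2)}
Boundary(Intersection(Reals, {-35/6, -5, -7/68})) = {-35/6, -5, -7/68}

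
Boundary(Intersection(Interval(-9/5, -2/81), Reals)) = {-9/5, -2/81}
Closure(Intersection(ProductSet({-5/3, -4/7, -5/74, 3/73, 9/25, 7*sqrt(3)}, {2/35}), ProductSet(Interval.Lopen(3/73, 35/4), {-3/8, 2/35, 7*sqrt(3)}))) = ProductSet({9/25}, {2/35})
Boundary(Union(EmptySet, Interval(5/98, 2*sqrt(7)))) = {5/98, 2*sqrt(7)}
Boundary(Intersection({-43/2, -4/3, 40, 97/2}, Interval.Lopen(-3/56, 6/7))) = EmptySet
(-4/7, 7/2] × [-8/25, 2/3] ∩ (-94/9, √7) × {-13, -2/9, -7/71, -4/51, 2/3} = (-4/7, √7) × {-2/9, -7/71, -4/51, 2/3}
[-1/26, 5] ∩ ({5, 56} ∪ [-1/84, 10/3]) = [-1/84, 10/3] ∪ {5}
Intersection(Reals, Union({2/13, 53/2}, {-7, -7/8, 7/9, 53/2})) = {-7, -7/8, 2/13, 7/9, 53/2}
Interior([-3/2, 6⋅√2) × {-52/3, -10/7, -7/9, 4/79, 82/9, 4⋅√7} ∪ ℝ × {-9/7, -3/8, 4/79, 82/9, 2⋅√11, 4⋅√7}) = ∅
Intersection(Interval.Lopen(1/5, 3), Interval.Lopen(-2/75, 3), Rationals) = Intersection(Interval.Lopen(1/5, 3), Rationals)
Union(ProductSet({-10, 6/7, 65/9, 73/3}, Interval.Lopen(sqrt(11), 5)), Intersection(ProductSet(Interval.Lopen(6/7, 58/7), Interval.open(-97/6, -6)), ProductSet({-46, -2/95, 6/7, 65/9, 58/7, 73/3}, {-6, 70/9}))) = ProductSet({-10, 6/7, 65/9, 73/3}, Interval.Lopen(sqrt(11), 5))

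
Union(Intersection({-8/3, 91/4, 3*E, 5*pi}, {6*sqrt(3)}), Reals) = Reals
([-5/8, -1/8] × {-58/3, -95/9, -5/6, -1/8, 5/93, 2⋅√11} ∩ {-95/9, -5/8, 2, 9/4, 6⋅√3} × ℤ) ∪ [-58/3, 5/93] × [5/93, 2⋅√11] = [-58/3, 5/93] × [5/93, 2⋅√11]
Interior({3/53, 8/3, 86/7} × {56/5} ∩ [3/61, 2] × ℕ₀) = ∅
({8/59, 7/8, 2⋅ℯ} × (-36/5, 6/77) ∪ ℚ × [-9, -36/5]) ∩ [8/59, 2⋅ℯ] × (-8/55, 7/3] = {8/59, 7/8, 2⋅ℯ} × (-8/55, 6/77)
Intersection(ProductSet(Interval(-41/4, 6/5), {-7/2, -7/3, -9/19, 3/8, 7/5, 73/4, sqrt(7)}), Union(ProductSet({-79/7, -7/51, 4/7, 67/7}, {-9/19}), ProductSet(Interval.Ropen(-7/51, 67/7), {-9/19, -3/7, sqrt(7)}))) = ProductSet(Interval(-7/51, 6/5), {-9/19, sqrt(7)})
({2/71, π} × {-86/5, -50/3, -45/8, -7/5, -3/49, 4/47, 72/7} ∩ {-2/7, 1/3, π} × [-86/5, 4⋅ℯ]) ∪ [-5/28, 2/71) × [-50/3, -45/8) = ({π} × {-86/5, -50/3, -45/8, -7/5, -3/49, 4/47, 72/7}) ∪ ([-5/28, 2/71) × [-50/3, -45/8))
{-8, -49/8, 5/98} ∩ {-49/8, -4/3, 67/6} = {-49/8}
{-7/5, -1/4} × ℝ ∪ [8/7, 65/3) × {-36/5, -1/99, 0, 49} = ({-7/5, -1/4} × ℝ) ∪ ([8/7, 65/3) × {-36/5, -1/99, 0, 49})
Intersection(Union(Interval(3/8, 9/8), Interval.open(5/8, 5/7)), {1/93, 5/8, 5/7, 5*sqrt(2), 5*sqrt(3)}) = {5/8, 5/7}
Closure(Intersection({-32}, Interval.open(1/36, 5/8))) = EmptySet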